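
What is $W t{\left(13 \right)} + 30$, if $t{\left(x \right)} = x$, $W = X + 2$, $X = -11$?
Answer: $-87$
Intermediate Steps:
$W = -9$ ($W = -11 + 2 = -9$)
$W t{\left(13 \right)} + 30 = \left(-9\right) 13 + 30 = -117 + 30 = -87$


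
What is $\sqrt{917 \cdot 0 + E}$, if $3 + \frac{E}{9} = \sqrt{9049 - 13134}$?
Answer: $3 \sqrt{-3 + i \sqrt{4085}} \approx 16.566 + 17.362 i$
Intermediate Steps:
$E = -27 + 9 i \sqrt{4085}$ ($E = -27 + 9 \sqrt{9049 - 13134} = -27 + 9 \sqrt{-4085} = -27 + 9 i \sqrt{4085} \approx -27.0 + 575.23 i$)
$\sqrt{917 \cdot 0 + E} = \sqrt{917 \cdot 0 - \left(27 - 9 i \sqrt{4085}\right)} = \sqrt{0 - \left(27 - 9 i \sqrt{4085}\right)} = \sqrt{-27 + 9 i \sqrt{4085}}$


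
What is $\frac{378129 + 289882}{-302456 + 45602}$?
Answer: $- \frac{668011}{256854} \approx -2.6007$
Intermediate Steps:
$\frac{378129 + 289882}{-302456 + 45602} = \frac{668011}{-256854} = 668011 \left(- \frac{1}{256854}\right) = - \frac{668011}{256854}$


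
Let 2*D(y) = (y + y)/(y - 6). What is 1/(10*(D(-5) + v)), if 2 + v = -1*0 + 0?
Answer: -11/170 ≈ -0.064706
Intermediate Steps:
v = -2 (v = -2 + (-1*0 + 0) = -2 + (0 + 0) = -2 + 0 = -2)
D(y) = y/(-6 + y) (D(y) = ((y + y)/(y - 6))/2 = ((2*y)/(-6 + y))/2 = (2*y/(-6 + y))/2 = y/(-6 + y))
1/(10*(D(-5) + v)) = 1/(10*(-5/(-6 - 5) - 2)) = 1/(10*(-5/(-11) - 2)) = 1/(10*(-5*(-1/11) - 2)) = 1/(10*(5/11 - 2)) = 1/(10*(-17/11)) = 1/(-170/11) = -11/170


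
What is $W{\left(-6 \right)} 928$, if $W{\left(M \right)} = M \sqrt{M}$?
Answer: $- 5568 i \sqrt{6} \approx - 13639.0 i$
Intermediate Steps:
$W{\left(M \right)} = M^{\frac{3}{2}}$
$W{\left(-6 \right)} 928 = \left(-6\right)^{\frac{3}{2}} \cdot 928 = - 6 i \sqrt{6} \cdot 928 = - 5568 i \sqrt{6}$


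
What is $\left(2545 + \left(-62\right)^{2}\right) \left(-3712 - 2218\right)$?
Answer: $-37886770$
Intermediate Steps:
$\left(2545 + \left(-62\right)^{2}\right) \left(-3712 - 2218\right) = \left(2545 + 3844\right) \left(-5930\right) = 6389 \left(-5930\right) = -37886770$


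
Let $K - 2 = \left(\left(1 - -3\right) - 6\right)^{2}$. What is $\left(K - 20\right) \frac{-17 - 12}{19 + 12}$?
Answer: $\frac{406}{31} \approx 13.097$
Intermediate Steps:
$K = 6$ ($K = 2 + \left(\left(1 - -3\right) - 6\right)^{2} = 2 + \left(\left(1 + 3\right) - 6\right)^{2} = 2 + \left(4 - 6\right)^{2} = 2 + \left(-2\right)^{2} = 2 + 4 = 6$)
$\left(K - 20\right) \frac{-17 - 12}{19 + 12} = \left(6 - 20\right) \frac{-17 - 12}{19 + 12} = - 14 \left(- \frac{29}{31}\right) = - 14 \left(\left(-29\right) \frac{1}{31}\right) = \left(-14\right) \left(- \frac{29}{31}\right) = \frac{406}{31}$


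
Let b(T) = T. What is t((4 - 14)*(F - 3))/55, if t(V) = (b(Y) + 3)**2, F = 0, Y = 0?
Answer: 9/55 ≈ 0.16364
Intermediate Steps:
t(V) = 9 (t(V) = (0 + 3)**2 = 3**2 = 9)
t((4 - 14)*(F - 3))/55 = 9/55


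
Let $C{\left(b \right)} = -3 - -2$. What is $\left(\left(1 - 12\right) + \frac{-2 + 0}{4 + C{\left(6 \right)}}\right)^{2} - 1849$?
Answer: $- \frac{15416}{9} \approx -1712.9$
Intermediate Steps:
$C{\left(b \right)} = -1$ ($C{\left(b \right)} = -3 + 2 = -1$)
$\left(\left(1 - 12\right) + \frac{-2 + 0}{4 + C{\left(6 \right)}}\right)^{2} - 1849 = \left(\left(1 - 12\right) + \frac{-2 + 0}{4 - 1}\right)^{2} - 1849 = \left(\left(1 - 12\right) - \frac{2}{3}\right)^{2} - 1849 = \left(-11 - \frac{2}{3}\right)^{2} - 1849 = \left(- \frac{35}{3}\right)^{2} - 1849 = \frac{1225}{9} - 1849 = - \frac{15416}{9}$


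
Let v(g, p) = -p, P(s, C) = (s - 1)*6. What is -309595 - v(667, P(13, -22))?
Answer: -309523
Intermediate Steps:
P(s, C) = -6 + 6*s (P(s, C) = (-1 + s)*6 = -6 + 6*s)
-309595 - v(667, P(13, -22)) = -309595 - (-1)*(-6 + 6*13) = -309595 - (-1)*(-6 + 78) = -309595 - (-1)*72 = -309595 - 1*(-72) = -309595 + 72 = -309523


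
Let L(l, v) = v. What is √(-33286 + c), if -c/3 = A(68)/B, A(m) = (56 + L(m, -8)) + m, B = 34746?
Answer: 2*I*√279067253411/5791 ≈ 182.44*I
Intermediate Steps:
A(m) = 48 + m (A(m) = (56 - 8) + m = 48 + m)
c = -58/5791 (c = -3*(48 + 68)/34746 = -348/34746 = -3*58/17373 = -58/5791 ≈ -0.010016)
√(-33286 + c) = √(-33286 - 58/5791) = √(-192759284/5791) = 2*I*√279067253411/5791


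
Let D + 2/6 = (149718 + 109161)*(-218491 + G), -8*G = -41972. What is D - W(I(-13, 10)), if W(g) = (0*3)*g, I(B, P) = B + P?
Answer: -331227137495/6 ≈ -5.5205e+10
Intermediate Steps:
G = 10493/2 (G = -1/8*(-41972) = 10493/2 ≈ 5246.5)
W(g) = 0 (W(g) = 0*g = 0)
D = -331227137495/6 (D = -1/3 + (149718 + 109161)*(-218491 + 10493/2) = -1/3 + 258879*(-426489/2) = -1/3 - 110409045831/2 = -331227137495/6 ≈ -5.5205e+10)
D - W(I(-13, 10)) = -331227137495/6 - 1*0 = -331227137495/6 + 0 = -331227137495/6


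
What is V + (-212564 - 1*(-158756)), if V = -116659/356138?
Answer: -19163190163/356138 ≈ -53808.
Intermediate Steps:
V = -116659/356138 (V = -116659*1/356138 = -116659/356138 ≈ -0.32757)
V + (-212564 - 1*(-158756)) = -116659/356138 + (-212564 - 1*(-158756)) = -116659/356138 + (-212564 + 158756) = -116659/356138 - 53808 = -19163190163/356138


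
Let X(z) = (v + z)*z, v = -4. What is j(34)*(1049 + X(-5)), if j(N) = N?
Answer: 37196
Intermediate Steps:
X(z) = z*(-4 + z) (X(z) = (-4 + z)*z = z*(-4 + z))
j(34)*(1049 + X(-5)) = 34*(1049 - 5*(-4 - 5)) = 34*(1049 - 5*(-9)) = 34*(1049 + 45) = 34*1094 = 37196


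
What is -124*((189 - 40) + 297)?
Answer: -55304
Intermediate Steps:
-124*((189 - 40) + 297) = -124*(149 + 297) = -124*446 = -55304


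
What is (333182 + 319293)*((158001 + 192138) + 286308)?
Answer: 415265756325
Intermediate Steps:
(333182 + 319293)*((158001 + 192138) + 286308) = 652475*(350139 + 286308) = 652475*636447 = 415265756325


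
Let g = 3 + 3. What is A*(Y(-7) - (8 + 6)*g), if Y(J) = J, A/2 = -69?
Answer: 12558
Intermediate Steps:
A = -138 (A = 2*(-69) = -138)
g = 6
A*(Y(-7) - (8 + 6)*g) = -138*(-7 - (8 + 6)*6) = -138*(-7 - 14*6) = -138*(-7 - 1*84) = -138*(-7 - 84) = -138*(-91) = 12558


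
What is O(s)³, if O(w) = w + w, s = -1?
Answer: -8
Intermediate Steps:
O(w) = 2*w
O(s)³ = (2*(-1))³ = (-2)³ = -8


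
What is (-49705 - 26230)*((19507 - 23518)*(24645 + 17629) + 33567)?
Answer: 12873066687945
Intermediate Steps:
(-49705 - 26230)*((19507 - 23518)*(24645 + 17629) + 33567) = -75935*(-4011*42274 + 33567) = -75935*(-169561014 + 33567) = -75935*(-169527447) = 12873066687945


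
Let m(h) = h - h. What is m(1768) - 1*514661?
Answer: -514661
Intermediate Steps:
m(h) = 0
m(1768) - 1*514661 = 0 - 1*514661 = 0 - 514661 = -514661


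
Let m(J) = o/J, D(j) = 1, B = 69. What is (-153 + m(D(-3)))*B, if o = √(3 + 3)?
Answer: -10557 + 69*√6 ≈ -10388.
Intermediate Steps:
o = √6 ≈ 2.4495
m(J) = √6/J
(-153 + m(D(-3)))*B = (-153 + √6/1)*69 = (-153 + √6*1)*69 = (-153 + √6)*69 = -10557 + 69*√6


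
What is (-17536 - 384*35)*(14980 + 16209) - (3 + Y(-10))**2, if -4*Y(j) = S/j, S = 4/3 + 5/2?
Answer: -55647963278449/57600 ≈ -9.6611e+8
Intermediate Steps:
S = 23/6 (S = 4*(1/3) + 5*(1/2) = 4/3 + 5/2 = 23/6 ≈ 3.8333)
Y(j) = -23/(24*j)
(-17536 - 384*35)*(14980 + 16209) - (3 + Y(-10))**2 = (-17536 - 384*35)*(14980 + 16209) - (3 - 23/24/(-10))**2 = (-17536 - 13440)*31189 - (3 - 23/24*(-1/10))**2 = -30976*31189 - (3 + 23/240)**2 = -966110464 - (743/240)**2 = -966110464 - 1*552049/57600 = -966110464 - 552049/57600 = -55647963278449/57600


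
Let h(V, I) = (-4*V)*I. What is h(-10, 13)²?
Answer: 270400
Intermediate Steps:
h(V, I) = -4*I*V
h(-10, 13)² = (-4*13*(-10))² = 520² = 270400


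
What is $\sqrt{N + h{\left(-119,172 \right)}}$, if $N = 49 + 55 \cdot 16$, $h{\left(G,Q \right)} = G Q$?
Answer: $3 i \sqrt{2171} \approx 139.78 i$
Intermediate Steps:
$N = 929$ ($N = 49 + 880 = 929$)
$\sqrt{N + h{\left(-119,172 \right)}} = \sqrt{929 - 20468} = \sqrt{-19539} = 3 i \sqrt{2171}$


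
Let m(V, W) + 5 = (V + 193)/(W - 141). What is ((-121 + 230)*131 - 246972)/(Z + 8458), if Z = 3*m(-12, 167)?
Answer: -6050018/220061 ≈ -27.492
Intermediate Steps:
m(V, W) = -5 + (193 + V)/(-141 + W) (m(V, W) = -5 + (V + 193)/(W - 141) = -5 + (193 + V)/(-141 + W))
Z = 153/26 (Z = 3*((898 - 12 - 5*167)/(-141 + 167)) = 3*((898 - 12 - 835)/26) = 3*((1/26)*51) = 3*(51/26) = 153/26 ≈ 5.8846)
((-121 + 230)*131 - 246972)/(Z + 8458) = ((-121 + 230)*131 - 246972)/(153/26 + 8458) = (109*131 - 246972)/(220061/26) = (14279 - 246972)*(26/220061) = -232693*26/220061 = -6050018/220061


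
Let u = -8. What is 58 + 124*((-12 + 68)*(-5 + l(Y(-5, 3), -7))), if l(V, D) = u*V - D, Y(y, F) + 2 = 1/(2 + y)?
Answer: 430702/3 ≈ 1.4357e+5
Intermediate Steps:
Y(y, F) = -2 + 1/(2 + y)
l(V, D) = -D - 8*V (l(V, D) = -8*V - D = -D - 8*V)
58 + 124*((-12 + 68)*(-5 + l(Y(-5, 3), -7))) = 58 + 124*((-12 + 68)*(-5 + (-1*(-7) - 8*(-3 - 2*(-5))/(2 - 5)))) = 58 + 124*(56*(-5 + (7 - 8*(-3 + 10)/(-3)))) = 58 + 124*(56*(-5 + (7 - (-8)*7/3))) = 58 + 124*(56*(-5 + (7 - 8*(-7/3)))) = 58 + 124*(56*(-5 + (7 + 56/3))) = 58 + 124*(56*(-5 + 77/3)) = 58 + 124*(56*(62/3)) = 58 + 124*(3472/3) = 58 + 430528/3 = 430702/3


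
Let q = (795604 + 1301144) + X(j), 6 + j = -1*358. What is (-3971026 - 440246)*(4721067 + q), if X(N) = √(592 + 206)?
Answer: -30075236410680 - 4411272*√798 ≈ -3.0075e+13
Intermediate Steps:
j = -364 (j = -6 - 1*358 = -6 - 358 = -364)
X(N) = √798
q = 2096748 + √798 (q = (795604 + 1301144) + √798 = 2096748 + √798 ≈ 2.0968e+6)
(-3971026 - 440246)*(4721067 + q) = (-3971026 - 440246)*(4721067 + (2096748 + √798)) = -4411272*(6817815 + √798) = -30075236410680 - 4411272*√798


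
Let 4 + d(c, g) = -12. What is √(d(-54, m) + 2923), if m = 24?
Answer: 3*√323 ≈ 53.917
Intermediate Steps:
d(c, g) = -16 (d(c, g) = -4 - 12 = -16)
√(d(-54, m) + 2923) = √(-16 + 2923) = √2907 = 3*√323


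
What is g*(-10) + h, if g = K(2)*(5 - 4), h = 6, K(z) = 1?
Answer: -4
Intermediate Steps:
g = 1 (g = 1*(5 - 4) = 1*1 = 1)
g*(-10) + h = 1*(-10) + 6 = -10 + 6 = -4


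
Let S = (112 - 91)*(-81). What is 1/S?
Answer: -1/1701 ≈ -0.00058789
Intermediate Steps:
S = -1701 (S = 21*(-81) = -1701)
1/S = 1/(-1701) = -1/1701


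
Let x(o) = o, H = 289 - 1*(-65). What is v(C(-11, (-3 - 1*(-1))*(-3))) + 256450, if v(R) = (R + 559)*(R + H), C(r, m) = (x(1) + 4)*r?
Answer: 407146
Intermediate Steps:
H = 354 (H = 289 + 65 = 354)
C(r, m) = 5*r (C(r, m) = (1 + 4)*r = 5*r)
v(R) = (354 + R)*(559 + R) (v(R) = (R + 559)*(R + 354) = (559 + R)*(354 + R) = (354 + R)*(559 + R))
v(C(-11, (-3 - 1*(-1))*(-3))) + 256450 = (197886 + (5*(-11))**2 + 913*(5*(-11))) + 256450 = (197886 + (-55)**2 + 913*(-55)) + 256450 = (197886 + 3025 - 50215) + 256450 = 150696 + 256450 = 407146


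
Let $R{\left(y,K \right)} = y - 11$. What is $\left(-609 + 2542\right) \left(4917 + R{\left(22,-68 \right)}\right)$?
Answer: $9525824$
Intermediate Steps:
$R{\left(y,K \right)} = -11 + y$ ($R{\left(y,K \right)} = y - 11 = -11 + y$)
$\left(-609 + 2542\right) \left(4917 + R{\left(22,-68 \right)}\right) = \left(-609 + 2542\right) \left(4917 + \left(-11 + 22\right)\right) = 1933 \left(4917 + 11\right) = 1933 \cdot 4928 = 9525824$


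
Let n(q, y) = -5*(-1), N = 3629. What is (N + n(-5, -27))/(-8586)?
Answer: -1817/4293 ≈ -0.42325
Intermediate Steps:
n(q, y) = 5
(N + n(-5, -27))/(-8586) = (3629 + 5)/(-8586) = 3634*(-1/8586) = -1817/4293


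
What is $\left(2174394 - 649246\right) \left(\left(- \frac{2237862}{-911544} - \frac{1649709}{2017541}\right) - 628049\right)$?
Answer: $- \frac{73399508193839002165125}{76628224721} \approx -9.5786 \cdot 10^{11}$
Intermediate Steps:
$\left(2174394 - 649246\right) \left(\left(- \frac{2237862}{-911544} - \frac{1649709}{2017541}\right) - 628049\right) = 1525148 \left(\left(\left(-2237862\right) \left(- \frac{1}{911544}\right) - \frac{1649709}{2017541}\right) - 628049\right) = 1525148 \left(\left(\frac{372977}{151924} - \frac{1649709}{2017541}\right) - 628049\right) = 1525148 \left(\frac{501865999441}{306512898884} - 628049\right) = 1525148 \left(- \frac{192504617765197875}{306512898884}\right) = - \frac{73399508193839002165125}{76628224721}$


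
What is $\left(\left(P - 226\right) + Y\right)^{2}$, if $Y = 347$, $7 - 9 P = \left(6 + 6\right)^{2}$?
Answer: $\frac{906304}{81} \approx 11189.0$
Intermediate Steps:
$P = - \frac{137}{9}$ ($P = \frac{7}{9} - \frac{\left(6 + 6\right)^{2}}{9} = \frac{7}{9} - \frac{12^{2}}{9} = \frac{7}{9} - 16 = - \frac{137}{9} \approx -15.222$)
$\left(\left(P - 226\right) + Y\right)^{2} = \left(\left(- \frac{137}{9} - 226\right) + 347\right)^{2} = \left(- \frac{2171}{9} + 347\right)^{2} = \left(\frac{952}{9}\right)^{2} = \frac{906304}{81}$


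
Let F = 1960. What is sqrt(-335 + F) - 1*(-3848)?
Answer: 3848 + 5*sqrt(65) ≈ 3888.3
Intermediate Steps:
sqrt(-335 + F) - 1*(-3848) = sqrt(-335 + 1960) - 1*(-3848) = sqrt(1625) + 3848 = 5*sqrt(65) + 3848 = 3848 + 5*sqrt(65)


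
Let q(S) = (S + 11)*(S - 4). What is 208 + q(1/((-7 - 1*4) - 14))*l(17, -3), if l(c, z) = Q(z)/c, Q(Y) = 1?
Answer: 2182326/10625 ≈ 205.40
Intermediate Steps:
l(c, z) = 1/c
q(S) = (-4 + S)*(11 + S) (q(S) = (11 + S)*(-4 + S) = (-4 + S)*(11 + S))
208 + q(1/((-7 - 1*4) - 14))*l(17, -3) = 208 + (-44 + (1/((-7 - 1*4) - 14))² + 7/((-7 - 1*4) - 14))/17 = 208 + (-44 + (1/((-7 - 4) - 14))² + 7/((-7 - 4) - 14))*(1/17) = 208 + (-44 + (1/(-11 - 14))² + 7/(-11 - 14))*(1/17) = 208 + (-44 + (1/(-25))² + 7/(-25))*(1/17) = 208 + (-44 + (-1/25)² + 7*(-1/25))*(1/17) = 208 + (-44 + 1/625 - 7/25)*(1/17) = 208 - 27674/625*1/17 = 208 - 27674/10625 = 2182326/10625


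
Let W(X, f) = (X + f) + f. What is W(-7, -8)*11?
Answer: -253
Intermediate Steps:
W(X, f) = X + 2*f
W(-7, -8)*11 = (-7 + 2*(-8))*11 = (-7 - 16)*11 = -23*11 = -253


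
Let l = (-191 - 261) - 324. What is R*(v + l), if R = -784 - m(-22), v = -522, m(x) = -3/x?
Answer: 1017809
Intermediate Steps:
l = -776 (l = -452 - 324 = -776)
R = -17251/22 (R = -784 - (-3)/(-22) = -784 - (-3)*(-1)/22 = -784 - 1*3/22 = -784 - 3/22 = -17251/22 ≈ -784.14)
R*(v + l) = -17251*(-522 - 776)/22 = -17251/22*(-1298) = 1017809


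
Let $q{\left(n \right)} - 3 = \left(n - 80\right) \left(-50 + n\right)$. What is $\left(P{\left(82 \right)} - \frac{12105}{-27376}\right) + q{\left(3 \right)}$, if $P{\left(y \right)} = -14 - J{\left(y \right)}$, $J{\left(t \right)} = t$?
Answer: $\frac{96539881}{27376} \approx 3526.4$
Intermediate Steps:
$P{\left(y \right)} = -14 - y$
$q{\left(n \right)} = 3 + \left(-80 + n\right) \left(-50 + n\right)$ ($q{\left(n \right)} = 3 + \left(n - 80\right) \left(-50 + n\right) = 3 + \left(-80 + n\right) \left(-50 + n\right)$)
$\left(P{\left(82 \right)} - \frac{12105}{-27376}\right) + q{\left(3 \right)} = \left(\left(-14 - 82\right) - \frac{12105}{-27376}\right) + \left(4003 + 3^{2} - 390\right) = \left(\left(-14 - 82\right) - - \frac{12105}{27376}\right) + \left(4003 + 9 - 390\right) = \left(-96 + \frac{12105}{27376}\right) + 3622 = - \frac{2615991}{27376} + 3622 = \frac{96539881}{27376}$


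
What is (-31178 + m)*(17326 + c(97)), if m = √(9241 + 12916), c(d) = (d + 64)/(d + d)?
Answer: -52400942545/97 + 3361405*√22157/194 ≈ -5.3764e+8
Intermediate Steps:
c(d) = (64 + d)/(2*d) (c(d) = (64 + d)/((2*d)) = (64 + d)*(1/(2*d)) = (64 + d)/(2*d))
m = √22157 ≈ 148.85
(-31178 + m)*(17326 + c(97)) = (-31178 + √22157)*(17326 + (½)*(64 + 97)/97) = (-31178 + √22157)*(17326 + (½)*(1/97)*161) = (-31178 + √22157)*(17326 + 161/194) = (-31178 + √22157)*(3361405/194) = -52400942545/97 + 3361405*√22157/194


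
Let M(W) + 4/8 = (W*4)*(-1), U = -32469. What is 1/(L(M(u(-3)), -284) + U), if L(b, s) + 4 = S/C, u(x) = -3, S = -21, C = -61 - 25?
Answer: -86/2792657 ≈ -3.0795e-5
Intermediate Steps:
C = -86
M(W) = -½ - 4*W (M(W) = -½ + (W*4)*(-1) = -½ + (4*W)*(-1) = -½ - 4*W)
L(b, s) = -323/86 (L(b, s) = -4 - 21/(-86) = -4 - 21*(-1/86) = -4 + 21/86 = -323/86)
1/(L(M(u(-3)), -284) + U) = 1/(-323/86 - 32469) = 1/(-2792657/86) = -86/2792657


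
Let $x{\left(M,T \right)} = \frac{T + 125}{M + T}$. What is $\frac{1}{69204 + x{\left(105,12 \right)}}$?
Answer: $\frac{117}{8097005} \approx 1.445 \cdot 10^{-5}$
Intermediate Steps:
$x{\left(M,T \right)} = \frac{125 + T}{M + T}$
$\frac{1}{69204 + x{\left(105,12 \right)}} = \frac{1}{69204 + \frac{125 + 12}{105 + 12}} = \frac{1}{69204 + \frac{1}{117} \cdot 137} = \frac{1}{69204 + \frac{137}{117}} = \frac{1}{\frac{8097005}{117}} = \frac{117}{8097005}$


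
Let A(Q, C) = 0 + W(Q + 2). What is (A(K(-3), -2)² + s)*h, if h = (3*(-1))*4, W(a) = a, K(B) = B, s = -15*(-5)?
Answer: -912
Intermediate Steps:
s = 75
h = -12 (h = -3*4 = -12)
A(Q, C) = 2 + Q (A(Q, C) = 0 + (Q + 2) = 0 + (2 + Q) = 2 + Q)
(A(K(-3), -2)² + s)*h = ((2 - 3)² + 75)*(-12) = ((-1)² + 75)*(-12) = (1 + 75)*(-12) = 76*(-12) = -912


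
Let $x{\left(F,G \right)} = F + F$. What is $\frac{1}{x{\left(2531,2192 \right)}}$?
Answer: $\frac{1}{5062} \approx 0.00019755$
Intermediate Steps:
$x{\left(F,G \right)} = 2 F$
$\frac{1}{x{\left(2531,2192 \right)}} = \frac{1}{2 \cdot 2531} = \frac{1}{5062}$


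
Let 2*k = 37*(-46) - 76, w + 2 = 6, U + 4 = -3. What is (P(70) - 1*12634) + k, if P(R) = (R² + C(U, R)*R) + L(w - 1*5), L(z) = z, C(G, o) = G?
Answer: -9114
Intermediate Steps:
U = -7 (U = -4 - 3 = -7)
w = 4 (w = -2 + 6 = 4)
k = -889 (k = (37*(-46) - 76)/2 = (-1702 - 76)/2 = (½)*(-1778) = -889)
P(R) = -1 + R² - 7*R (P(R) = (R² - 7*R) + (4 - 1*5) = (R² - 7*R) + (4 - 5) = (R² - 7*R) - 1 = -1 + R² - 7*R)
(P(70) - 1*12634) + k = ((-1 + 70² - 7*70) - 1*12634) - 889 = ((-1 + 4900 - 490) - 12634) - 889 = (4409 - 12634) - 889 = -8225 - 889 = -9114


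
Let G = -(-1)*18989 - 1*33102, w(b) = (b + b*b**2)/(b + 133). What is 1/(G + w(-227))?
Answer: 47/5185344 ≈ 9.0640e-6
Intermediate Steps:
w(b) = (b + b**3)/(133 + b)
G = -14113 (G = -1*(-18989) - 33102 = 18989 - 33102 = -14113)
1/(G + w(-227)) = 1/(-14113 + (-227 + (-227)**3)/(133 - 227)) = 1/(-14113 + (-227 - 11697083)/(-94)) = 1/(-14113 - 1/94*(-11697310)) = 1/(-14113 + 5848655/47) = 1/(5185344/47) = 47/5185344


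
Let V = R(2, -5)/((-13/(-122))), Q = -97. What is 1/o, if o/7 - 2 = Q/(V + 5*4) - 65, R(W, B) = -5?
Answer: -50/20789 ≈ -0.0024051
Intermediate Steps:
V = -610/13 (V = -5/((-13/(-122))) = -5/((-13*(-1/122))) = -5/13/122 = -5*122/13 = -610/13 ≈ -46.923)
o = -20789/50 (o = 14 + 7*(-97/(-610/13 + 5*4) - 65) = 14 + 7*(-97/(-610/13 + 20) - 65) = 14 + 7*(-97/(-350/13) - 65) = 14 + 7*(-13/350*(-97) - 65) = 14 + 7*(1261/350 - 65) = 14 + 7*(-21489/350) = 14 - 21489/50 = -20789/50 ≈ -415.78)
1/o = 1/(-20789/50) = -50/20789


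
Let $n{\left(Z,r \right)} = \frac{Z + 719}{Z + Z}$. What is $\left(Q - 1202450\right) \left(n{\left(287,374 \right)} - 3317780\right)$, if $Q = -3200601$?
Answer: $\frac{4192595540191207}{287} \approx 1.4608 \cdot 10^{13}$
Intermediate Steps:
$n{\left(Z,r \right)} = \frac{719 + Z}{2 Z}$
$\left(Q - 1202450\right) \left(n{\left(287,374 \right)} - 3317780\right) = \left(-3200601 - 1202450\right) \left(\frac{719 + 287}{2 \cdot 287} - 3317780\right) = - 4403051 \left(\frac{1}{2} \cdot \frac{1}{287} \cdot 1006 - 3317780\right) = - 4403051 \left(\frac{503}{287} - 3317780\right) = \left(-4403051\right) \left(- \frac{952202357}{287}\right) = \frac{4192595540191207}{287}$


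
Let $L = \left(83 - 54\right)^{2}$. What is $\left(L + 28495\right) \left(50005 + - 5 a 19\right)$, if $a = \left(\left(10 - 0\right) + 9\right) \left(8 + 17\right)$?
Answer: $143159680$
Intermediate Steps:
$a = 475$ ($a = \left(\left(10 + 0\right) + 9\right) 25 = \left(10 + 9\right) 25 = 19 \cdot 25 = 475$)
$L = 841$ ($L = 29^{2} = 841$)
$\left(L + 28495\right) \left(50005 + - 5 a 19\right) = \left(841 + 28495\right) \left(50005 + \left(-5\right) 475 \cdot 19\right) = 29336 \left(50005 - 45125\right) = 29336 \cdot 4880 = 143159680$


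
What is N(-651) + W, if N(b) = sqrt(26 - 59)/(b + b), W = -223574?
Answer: -223574 - I*sqrt(33)/1302 ≈ -2.2357e+5 - 0.0044121*I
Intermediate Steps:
N(b) = I*sqrt(33)/(2*b) (N(b) = sqrt(-33)/((2*b)) = (I*sqrt(33))*(1/(2*b)) = I*sqrt(33)/(2*b))
N(-651) + W = (1/2)*I*sqrt(33)/(-651) - 223574 = (1/2)*I*sqrt(33)*(-1/651) - 223574 = -I*sqrt(33)/1302 - 223574 = -223574 - I*sqrt(33)/1302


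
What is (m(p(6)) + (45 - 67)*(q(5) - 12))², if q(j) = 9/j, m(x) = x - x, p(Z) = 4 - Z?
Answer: 1258884/25 ≈ 50355.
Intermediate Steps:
m(x) = 0
(m(p(6)) + (45 - 67)*(q(5) - 12))² = (0 + (45 - 67)*(9/5 - 12))² = (0 - 22*(9*(⅕) - 12))² = (0 - 22*(9/5 - 12))² = (0 - 22*(-51/5))² = (0 + 1122/5)² = (1122/5)² = 1258884/25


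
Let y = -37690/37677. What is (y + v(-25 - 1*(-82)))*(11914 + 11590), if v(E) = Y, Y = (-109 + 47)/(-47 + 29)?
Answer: 6493191536/113031 ≈ 57446.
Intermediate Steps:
Y = 31/9 (Y = -62/(-18) = -62*(-1/18) = 31/9 ≈ 3.4444)
v(E) = 31/9
y = -37690/37677 (y = -37690*1/37677 = -37690/37677 ≈ -1.0003)
(y + v(-25 - 1*(-82)))*(11914 + 11590) = (-37690/37677 + 31/9)*(11914 + 11590) = (276259/113031)*23504 = 6493191536/113031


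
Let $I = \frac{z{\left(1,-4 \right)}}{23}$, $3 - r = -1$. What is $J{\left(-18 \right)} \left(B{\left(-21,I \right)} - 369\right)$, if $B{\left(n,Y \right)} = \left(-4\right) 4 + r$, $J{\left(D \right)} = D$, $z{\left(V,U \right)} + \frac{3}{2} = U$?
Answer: $6858$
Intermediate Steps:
$r = 4$ ($r = 3 - -1 = 3 + 1 = 4$)
$z{\left(V,U \right)} = - \frac{3}{2} + U$
$I = - \frac{11}{46}$ ($I = \frac{- \frac{3}{2} - 4}{23} = \left(- \frac{11}{2}\right) \frac{1}{23} = - \frac{11}{46} \approx -0.23913$)
$B{\left(n,Y \right)} = -12$ ($B{\left(n,Y \right)} = \left(-4\right) 4 + 4 = -16 + 4 = -12$)
$J{\left(-18 \right)} \left(B{\left(-21,I \right)} - 369\right) = - 18 \left(-12 - 369\right) = \left(-18\right) \left(-381\right) = 6858$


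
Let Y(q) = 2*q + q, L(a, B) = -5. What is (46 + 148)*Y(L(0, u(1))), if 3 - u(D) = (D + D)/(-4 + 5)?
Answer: -2910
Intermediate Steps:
u(D) = 3 - 2*D (u(D) = 3 - (D + D)/(-4 + 5) = 3 - 2*D/1 = 3 - 2*D)
Y(q) = 3*q
(46 + 148)*Y(L(0, u(1))) = (46 + 148)*(3*(-5)) = 194*(-15) = -2910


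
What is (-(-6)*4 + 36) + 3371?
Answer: 3431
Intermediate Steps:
(-(-6)*4 + 36) + 3371 = (-6*(-4) + 36) + 3371 = (24 + 36) + 3371 = 60 + 3371 = 3431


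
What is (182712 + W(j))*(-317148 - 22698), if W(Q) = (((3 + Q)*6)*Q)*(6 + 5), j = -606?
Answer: -8258359753800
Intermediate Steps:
W(Q) = 11*Q*(18 + 6*Q) (W(Q) = ((18 + 6*Q)*Q)*11 = (Q*(18 + 6*Q))*11 = 11*Q*(18 + 6*Q))
(182712 + W(j))*(-317148 - 22698) = (182712 + 66*(-606)*(3 - 606))*(-317148 - 22698) = (182712 + 66*(-606)*(-603))*(-339846) = (182712 + 24117588)*(-339846) = 24300300*(-339846) = -8258359753800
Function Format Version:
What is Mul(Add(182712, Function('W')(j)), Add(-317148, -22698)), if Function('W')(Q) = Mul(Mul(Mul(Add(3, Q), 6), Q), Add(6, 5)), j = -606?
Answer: -8258359753800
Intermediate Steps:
Function('W')(Q) = Mul(11, Q, Add(18, Mul(6, Q))) (Function('W')(Q) = Mul(Mul(Add(18, Mul(6, Q)), Q), 11) = Mul(Mul(Q, Add(18, Mul(6, Q))), 11) = Mul(11, Q, Add(18, Mul(6, Q))))
Mul(Add(182712, Function('W')(j)), Add(-317148, -22698)) = Mul(Add(182712, Mul(66, -606, Add(3, -606))), Add(-317148, -22698)) = Mul(Add(182712, Mul(66, -606, -603)), -339846) = Mul(Add(182712, 24117588), -339846) = Mul(24300300, -339846) = -8258359753800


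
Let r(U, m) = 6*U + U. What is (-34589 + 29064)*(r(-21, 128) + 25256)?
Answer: -138727225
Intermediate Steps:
r(U, m) = 7*U
(-34589 + 29064)*(r(-21, 128) + 25256) = (-34589 + 29064)*(7*(-21) + 25256) = -5525*(-147 + 25256) = -5525*25109 = -138727225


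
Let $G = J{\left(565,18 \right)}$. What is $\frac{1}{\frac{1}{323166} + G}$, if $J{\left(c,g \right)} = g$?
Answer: $\frac{323166}{5816989} \approx 0.055556$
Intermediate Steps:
$G = 18$
$\frac{1}{\frac{1}{323166} + G} = \frac{1}{\frac{1}{323166} + 18} = \frac{1}{\frac{5816989}{323166}} = \frac{323166}{5816989}$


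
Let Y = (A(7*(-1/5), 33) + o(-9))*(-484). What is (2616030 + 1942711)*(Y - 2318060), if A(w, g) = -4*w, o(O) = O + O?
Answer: -52700377112372/5 ≈ -1.0540e+13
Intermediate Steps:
o(O) = 2*O
Y = 30008/5 (Y = (-28*(-1/5) + 2*(-9))*(-484) = (-28*(-1*1/5) - 18)*(-484) = (-28*(-1)/5 - 18)*(-484) = (-4*(-7/5) - 18)*(-484) = (28/5 - 18)*(-484) = -62/5*(-484) = 30008/5 ≈ 6001.6)
(2616030 + 1942711)*(Y - 2318060) = (2616030 + 1942711)*(30008/5 - 2318060) = 4558741*(-11560292/5) = -52700377112372/5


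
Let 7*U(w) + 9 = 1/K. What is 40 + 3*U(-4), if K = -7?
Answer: 1768/49 ≈ 36.082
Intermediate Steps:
U(w) = -64/49 (U(w) = -9/7 + (1/7)/(-7) = -9/7 + (1/7)*(-1/7) = -9/7 - 1/49 = -64/49)
40 + 3*U(-4) = 40 + 3*(-64/49) = 40 - 192/49 = 1768/49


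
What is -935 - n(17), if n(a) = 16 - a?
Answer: -934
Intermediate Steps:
-935 - n(17) = -935 - (16 - 1*17) = -935 - (16 - 17) = -935 - 1*(-1) = -935 + 1 = -934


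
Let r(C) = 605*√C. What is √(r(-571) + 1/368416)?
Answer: √(23026 + 5132303823680*I*√571)/92104 ≈ 85.02 + 85.02*I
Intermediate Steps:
√(r(-571) + 1/368416) = √(605*√(-571) + 1/368416) = √(605*(I*√571) + 1/368416) = √(605*I*√571 + 1/368416) = √(1/368416 + 605*I*√571)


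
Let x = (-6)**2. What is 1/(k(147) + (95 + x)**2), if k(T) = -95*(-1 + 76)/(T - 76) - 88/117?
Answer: 8307/141716554 ≈ 5.8617e-5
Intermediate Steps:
x = 36
k(T) = -88/117 - 95/(-76/75 + T/75) (k(T) = -95*75/(-76 + T) - 88*1/117 = -95*75/(-76 + T) - 88/117 = -95/(-76/75 + T/75) - 88/117 = -88/117 - 95/(-76/75 + T/75))
1/(k(147) + (95 + x)**2) = 1/((-826937 - 88*147)/(117*(-76 + 147)) + (95 + 36)**2) = 1/((1/117)*(-826937 - 12936)/71 + 131**2) = 1/((1/117)*(1/71)*(-839873) + 17161) = 1/(-839873/8307 + 17161) = 1/(141716554/8307) = 8307/141716554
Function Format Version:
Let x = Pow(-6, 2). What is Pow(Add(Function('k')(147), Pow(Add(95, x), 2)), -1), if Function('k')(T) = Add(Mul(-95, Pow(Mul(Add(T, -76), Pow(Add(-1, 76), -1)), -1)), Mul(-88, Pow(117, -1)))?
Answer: Rational(8307, 141716554) ≈ 5.8617e-5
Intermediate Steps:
x = 36
Function('k')(T) = Add(Rational(-88, 117), Mul(-95, Pow(Add(Rational(-76, 75), Mul(Rational(1, 75), T)), -1))) (Function('k')(T) = Add(Mul(-95, Pow(Mul(Add(-76, T), Pow(75, -1)), -1)), Mul(-88, Rational(1, 117))) = Add(Mul(-95, Pow(Mul(Add(-76, T), Rational(1, 75)), -1)), Rational(-88, 117)) = Add(Mul(-95, Pow(Add(Rational(-76, 75), Mul(Rational(1, 75), T)), -1)), Rational(-88, 117)) = Add(Rational(-88, 117), Mul(-95, Pow(Add(Rational(-76, 75), Mul(Rational(1, 75), T)), -1))))
Pow(Add(Function('k')(147), Pow(Add(95, x), 2)), -1) = Pow(Add(Mul(Rational(1, 117), Pow(Add(-76, 147), -1), Add(-826937, Mul(-88, 147))), Pow(Add(95, 36), 2)), -1) = Pow(Add(Mul(Rational(1, 117), Pow(71, -1), Add(-826937, -12936)), Pow(131, 2)), -1) = Pow(Add(Mul(Rational(1, 117), Rational(1, 71), -839873), 17161), -1) = Pow(Add(Rational(-839873, 8307), 17161), -1) = Pow(Rational(141716554, 8307), -1) = Rational(8307, 141716554)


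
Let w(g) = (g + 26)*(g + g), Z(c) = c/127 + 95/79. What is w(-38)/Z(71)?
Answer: 4575048/8837 ≈ 517.71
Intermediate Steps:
Z(c) = 95/79 + c/127 (Z(c) = c*(1/127) + 95*(1/79) = c/127 + 95/79 = 95/79 + c/127)
w(g) = 2*g*(26 + g) (w(g) = (26 + g)*(2*g) = 2*g*(26 + g))
w(-38)/Z(71) = (2*(-38)*(26 - 38))/(95/79 + (1/127)*71) = (2*(-38)*(-12))/(95/79 + 71/127) = 912/(17674/10033) = 912*(10033/17674) = 4575048/8837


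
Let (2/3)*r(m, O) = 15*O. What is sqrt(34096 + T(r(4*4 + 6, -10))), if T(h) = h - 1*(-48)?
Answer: sqrt(33919) ≈ 184.17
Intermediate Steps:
r(m, O) = 45*O/2 (r(m, O) = 3*(15*O)/2 = 45*O/2)
T(h) = 48 + h (T(h) = h + 48 = 48 + h)
sqrt(34096 + T(r(4*4 + 6, -10))) = sqrt(34096 + (48 + (45/2)*(-10))) = sqrt(34096 + (48 - 225)) = sqrt(34096 - 177) = sqrt(33919)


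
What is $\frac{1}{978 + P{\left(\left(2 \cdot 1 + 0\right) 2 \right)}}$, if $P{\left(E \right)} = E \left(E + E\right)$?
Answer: $\frac{1}{1010} \approx 0.0009901$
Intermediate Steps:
$P{\left(E \right)} = 2 E^{2}$ ($P{\left(E \right)} = E 2 E = 2 E^{2}$)
$\frac{1}{978 + P{\left(\left(2 \cdot 1 + 0\right) 2 \right)}} = \frac{1}{978 + 2 \left(\left(2 \cdot 1 + 0\right) 2\right)^{2}} = \frac{1}{978 + 2 \left(\left(2 + 0\right) 2\right)^{2}} = \frac{1}{978 + 2 \left(2 \cdot 2\right)^{2}} = \frac{1}{978 + 2 \cdot 4^{2}} = \frac{1}{978 + 2 \cdot 16} = \frac{1}{978 + 32} = \frac{1}{1010}$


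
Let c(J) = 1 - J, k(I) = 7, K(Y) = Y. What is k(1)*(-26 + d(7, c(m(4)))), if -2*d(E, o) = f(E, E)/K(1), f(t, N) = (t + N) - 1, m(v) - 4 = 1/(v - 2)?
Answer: -455/2 ≈ -227.50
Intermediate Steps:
m(v) = 4 + 1/(-2 + v) (m(v) = 4 + 1/(v - 2) = 4 + 1/(-2 + v))
f(t, N) = -1 + N + t (f(t, N) = (N + t) - 1 = -1 + N + t)
d(E, o) = ½ - E (d(E, o) = -(-1 + E + E)/(2*1) = -(-1 + 2*E)/2 = ½ - E)
k(1)*(-26 + d(7, c(m(4)))) = 7*(-26 + (½ - 1*7)) = 7*(-26 + (½ - 7)) = 7*(-26 - 13/2) = 7*(-65/2) = -455/2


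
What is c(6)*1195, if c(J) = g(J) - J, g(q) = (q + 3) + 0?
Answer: 3585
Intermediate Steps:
g(q) = 3 + q (g(q) = (3 + q) + 0 = 3 + q)
c(J) = 3 (c(J) = (3 + J) - J = 3)
c(6)*1195 = 3*1195 = 3585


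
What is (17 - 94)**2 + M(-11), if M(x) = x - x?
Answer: 5929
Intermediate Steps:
M(x) = 0
(17 - 94)**2 + M(-11) = (17 - 94)**2 + 0 = (-77)**2 + 0 = 5929 + 0 = 5929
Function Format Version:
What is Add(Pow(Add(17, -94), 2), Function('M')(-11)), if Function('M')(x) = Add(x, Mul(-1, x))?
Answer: 5929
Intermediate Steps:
Function('M')(x) = 0
Add(Pow(Add(17, -94), 2), Function('M')(-11)) = Add(Pow(Add(17, -94), 2), 0) = Add(Pow(-77, 2), 0) = Add(5929, 0) = 5929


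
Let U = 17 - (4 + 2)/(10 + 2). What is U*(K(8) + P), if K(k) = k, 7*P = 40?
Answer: 1584/7 ≈ 226.29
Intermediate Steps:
P = 40/7 (P = (⅐)*40 = 40/7 ≈ 5.7143)
U = 33/2 (U = 17 - 6/12 = 17 - 1*½ = 17 - ½ = 33/2 ≈ 16.500)
U*(K(8) + P) = 33*(8 + 40/7)/2 = (33/2)*(96/7) = 1584/7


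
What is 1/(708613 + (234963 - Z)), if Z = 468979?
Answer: 1/474597 ≈ 2.1071e-6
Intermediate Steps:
1/(708613 + (234963 - Z)) = 1/(708613 + (234963 - 1*468979)) = 1/(708613 + (234963 - 468979)) = 1/(708613 - 234016) = 1/474597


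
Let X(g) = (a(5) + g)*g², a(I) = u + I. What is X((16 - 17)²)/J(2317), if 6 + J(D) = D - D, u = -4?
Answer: -⅓ ≈ -0.33333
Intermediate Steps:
a(I) = -4 + I
J(D) = -6 (J(D) = -6 + (D - D) = -6 + 0 = -6)
X(g) = g²*(1 + g) (X(g) = ((-4 + 5) + g)*g² = (1 + g)*g² = g²*(1 + g))
X((16 - 17)²)/J(2317) = (((16 - 17)²)²*(1 + (16 - 17)²))/(-6) = (((-1)²)²*(1 + (-1)²))*(-⅙) = (1²*(1 + 1))*(-⅙) = (1*2)*(-⅙) = 2*(-⅙) = -⅓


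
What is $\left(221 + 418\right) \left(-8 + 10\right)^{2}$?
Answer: $2556$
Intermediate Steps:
$\left(221 + 418\right) \left(-8 + 10\right)^{2} = 639 \cdot 2^{2} = 639 \cdot 4 = 2556$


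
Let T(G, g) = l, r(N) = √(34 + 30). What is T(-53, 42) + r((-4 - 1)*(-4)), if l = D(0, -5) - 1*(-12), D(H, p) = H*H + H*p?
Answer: 20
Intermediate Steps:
D(H, p) = H² + H*p
l = 12 (l = 0*(0 - 5) - 1*(-12) = 0*(-5) + 12 = 0 + 12 = 12)
r(N) = 8 (r(N) = √64 = 8)
T(G, g) = 12
T(-53, 42) + r((-4 - 1)*(-4)) = 12 + 8 = 20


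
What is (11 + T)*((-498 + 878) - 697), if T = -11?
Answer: 0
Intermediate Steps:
(11 + T)*((-498 + 878) - 697) = (11 - 11)*((-498 + 878) - 697) = 0*(380 - 697) = 0*(-317) = 0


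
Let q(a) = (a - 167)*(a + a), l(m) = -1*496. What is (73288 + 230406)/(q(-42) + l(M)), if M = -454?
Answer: 151847/8530 ≈ 17.802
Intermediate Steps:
l(m) = -496
q(a) = 2*a*(-167 + a) (q(a) = (-167 + a)*(2*a) = 2*a*(-167 + a))
(73288 + 230406)/(q(-42) + l(M)) = (73288 + 230406)/(2*(-42)*(-167 - 42) - 496) = 303694/(2*(-42)*(-209) - 496) = 303694/(17556 - 496) = 303694/17060 = 303694*(1/17060) = 151847/8530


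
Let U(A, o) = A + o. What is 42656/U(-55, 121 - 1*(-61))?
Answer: 42656/127 ≈ 335.87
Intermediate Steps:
42656/U(-55, 121 - 1*(-61)) = 42656/(-55 + (121 - 1*(-61))) = 42656/(-55 + (121 + 61)) = 42656/(-55 + 182) = 42656/127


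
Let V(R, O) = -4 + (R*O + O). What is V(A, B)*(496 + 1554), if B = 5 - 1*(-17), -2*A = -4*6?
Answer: 578100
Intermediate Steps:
A = 12 (A = -(-2)*6 = -½*(-24) = 12)
B = 22 (B = 5 + 17 = 22)
V(R, O) = -4 + O + O*R (V(R, O) = -4 + (O*R + O) = -4 + (O + O*R) = -4 + O + O*R)
V(A, B)*(496 + 1554) = (-4 + 22 + 22*12)*(496 + 1554) = (-4 + 22 + 264)*2050 = 282*2050 = 578100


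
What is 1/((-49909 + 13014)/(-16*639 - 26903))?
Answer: 37127/36895 ≈ 1.0063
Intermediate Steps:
1/((-49909 + 13014)/(-16*639 - 26903)) = 1/(-36895/(-10224 - 26903)) = 1/(-36895/(-37127)) = 1/(-36895*(-1/37127)) = 1/(36895/37127) = 37127/36895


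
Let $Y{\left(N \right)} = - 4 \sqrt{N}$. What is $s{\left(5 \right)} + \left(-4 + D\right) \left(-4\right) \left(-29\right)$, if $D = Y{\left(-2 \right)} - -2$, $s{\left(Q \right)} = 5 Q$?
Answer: $-207 - 464 i \sqrt{2} \approx -207.0 - 656.2 i$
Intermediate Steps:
$D = 2 - 4 i \sqrt{2}$ ($D = - 4 \sqrt{-2} - -2 = - 4 i \sqrt{2} + 2 = 2 - 4 i \sqrt{2} \approx 2.0 - 5.6569 i$)
$s{\left(5 \right)} + \left(-4 + D\right) \left(-4\right) \left(-29\right) = 5 \cdot 5 + \left(-4 + \left(2 - 4 i \sqrt{2}\right)\right) \left(-4\right) \left(-29\right) = 25 + \left(-2 - 4 i \sqrt{2}\right) \left(-4\right) \left(-29\right) = 25 + \left(8 + 16 i \sqrt{2}\right) \left(-29\right) = 25 - \left(232 + 464 i \sqrt{2}\right) = -207 - 464 i \sqrt{2}$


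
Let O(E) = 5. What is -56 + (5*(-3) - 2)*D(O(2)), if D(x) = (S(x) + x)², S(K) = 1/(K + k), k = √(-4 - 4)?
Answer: 4*(-2490*√2 + 2261*I)/(-17*I + 20*√2) ≈ -507.02 + 15.012*I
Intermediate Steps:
k = 2*I*√2 (k = √(-8) = 2*I*√2 ≈ 2.8284*I)
S(K) = 1/(K + 2*I*√2)
D(x) = (x + 1/(x + 2*I*√2))² (D(x) = (1/(x + 2*I*√2) + x)² = (x + 1/(x + 2*I*√2))²)
-56 + (5*(-3) - 2)*D(O(2)) = -56 + (5*(-3) - 2)*(5 + 1/(5 + 2*I*√2))² = -56 + (-15 - 2)*(5 + 1/(5 + 2*I*√2))² = -56 - 17*(5 + 1/(5 + 2*I*√2))²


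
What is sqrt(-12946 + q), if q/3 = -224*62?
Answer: I*sqrt(54610) ≈ 233.69*I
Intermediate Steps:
q = -41664 (q = 3*(-224*62) = 3*(-13888) = -41664)
sqrt(-12946 + q) = sqrt(-12946 - 41664) = sqrt(-54610) = I*sqrt(54610)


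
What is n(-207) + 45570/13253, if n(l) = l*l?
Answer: 567923367/13253 ≈ 42852.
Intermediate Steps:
n(l) = l**2
n(-207) + 45570/13253 = (-207)**2 + 45570/13253 = 42849 + 45570*(1/13253) = 42849 + 45570/13253 = 567923367/13253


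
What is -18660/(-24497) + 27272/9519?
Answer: 845706724/233186943 ≈ 3.6267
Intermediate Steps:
-18660/(-24497) + 27272/9519 = -18660*(-1/24497) + 27272*(1/9519) = 18660/24497 + 27272/9519 = 845706724/233186943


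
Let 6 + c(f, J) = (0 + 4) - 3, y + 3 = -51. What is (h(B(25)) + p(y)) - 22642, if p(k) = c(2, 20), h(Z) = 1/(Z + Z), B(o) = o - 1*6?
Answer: -860585/38 ≈ -22647.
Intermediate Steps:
y = -54 (y = -3 - 51 = -54)
B(o) = -6 + o (B(o) = o - 6 = -6 + o)
h(Z) = 1/(2*Z)
c(f, J) = -5 (c(f, J) = -6 + ((0 + 4) - 3) = -6 + (4 - 3) = -6 + 1 = -5)
p(k) = -5
(h(B(25)) + p(y)) - 22642 = (1/(2*(-6 + 25)) - 5) - 22642 = ((½)/19 - 5) - 22642 = ((½)*(1/19) - 5) - 22642 = (1/38 - 5) - 22642 = -189/38 - 22642 = -860585/38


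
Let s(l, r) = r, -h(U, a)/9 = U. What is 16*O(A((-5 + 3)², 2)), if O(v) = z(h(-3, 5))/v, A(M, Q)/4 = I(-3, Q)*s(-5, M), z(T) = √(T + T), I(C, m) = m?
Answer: 3*√6/2 ≈ 3.6742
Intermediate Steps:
h(U, a) = -9*U
z(T) = √2*√T (z(T) = √(2*T) = √2*√T)
A(M, Q) = 4*M*Q (A(M, Q) = 4*(Q*M) = 4*(M*Q) = 4*M*Q)
O(v) = 3*√6/v (O(v) = (√2*√(-9*(-3)))/v = (√2*√27)/v = (√2*(3*√3))/v = (3*√6)/v = 3*√6/v)
16*O(A((-5 + 3)², 2)) = 16*(3*√6/((4*(-5 + 3)²*2))) = 16*(3*√6/((4*(-2)²*2))) = 16*(3*√6/((4*4*2))) = 16*(3*√6/32) = 3*√6/2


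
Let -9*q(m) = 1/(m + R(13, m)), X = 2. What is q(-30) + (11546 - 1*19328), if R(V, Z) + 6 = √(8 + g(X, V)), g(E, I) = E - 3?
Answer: -10030994/1289 + √7/11601 ≈ -7782.0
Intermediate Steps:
g(E, I) = -3 + E
R(V, Z) = -6 + √7 (R(V, Z) = -6 + √(8 + (-3 + 2)) = -6 + √(8 - 1) = -6 + √7)
q(m) = -1/(9*(-6 + m + √7)) (q(m) = -1/(9*(m + (-6 + √7))) = -1/(9*(-6 + m + √7)))
q(-30) + (11546 - 1*19328) = -1/(-54 + 9*(-30) + 9*√7) + (11546 - 1*19328) = -1/(-54 - 270 + 9*√7) + (11546 - 19328) = -1/(-324 + 9*√7) - 7782 = -7782 - 1/(-324 + 9*√7)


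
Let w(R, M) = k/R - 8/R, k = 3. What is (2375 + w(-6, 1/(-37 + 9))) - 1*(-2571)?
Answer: 29681/6 ≈ 4946.8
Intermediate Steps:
w(R, M) = -5/R (w(R, M) = 3/R - 8/R = -5/R)
(2375 + w(-6, 1/(-37 + 9))) - 1*(-2571) = (2375 - 5/(-6)) - 1*(-2571) = (2375 - 5*(-⅙)) + 2571 = (2375 + ⅚) + 2571 = 14255/6 + 2571 = 29681/6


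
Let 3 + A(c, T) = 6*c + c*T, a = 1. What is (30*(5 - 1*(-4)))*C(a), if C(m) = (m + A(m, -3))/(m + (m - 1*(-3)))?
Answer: 54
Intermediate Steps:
A(c, T) = -3 + 6*c + T*c (A(c, T) = -3 + (6*c + c*T) = -3 + (6*c + T*c) = -3 + 6*c + T*c)
C(m) = (-3 + 4*m)/(3 + 2*m) (C(m) = (m + (-3 + 6*m - 3*m))/(m + (m - 1*(-3))) = (m + (-3 + 3*m))/(m + (m + 3)) = (-3 + 4*m)/(m + (3 + m)) = (-3 + 4*m)/(3 + 2*m))
(30*(5 - 1*(-4)))*C(a) = (30*(5 - 1*(-4)))*((-3 + 4*1)/(3 + 2*1)) = (30*(5 + 4))*((-3 + 4)/(3 + 2)) = (30*9)*(1/5) = 270*((⅕)*1) = 270*(⅕) = 54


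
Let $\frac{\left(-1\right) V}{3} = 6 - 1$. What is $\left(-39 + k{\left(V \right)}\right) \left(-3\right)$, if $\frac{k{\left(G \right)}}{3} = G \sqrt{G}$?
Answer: $117 + 135 i \sqrt{15} \approx 117.0 + 522.85 i$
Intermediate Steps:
$V = -15$ ($V = - 3 \left(6 - 1\right) = \left(-3\right) 5 = -15$)
$k{\left(G \right)} = 3 G^{\frac{3}{2}}$ ($k{\left(G \right)} = 3 G \sqrt{G} = 3 G^{\frac{3}{2}}$)
$\left(-39 + k{\left(V \right)}\right) \left(-3\right) = \left(-39 + 3 \left(-15\right)^{\frac{3}{2}}\right) \left(-3\right) = \left(-39 + 3 \left(- 15 i \sqrt{15}\right)\right) \left(-3\right) = \left(-39 - 45 i \sqrt{15}\right) \left(-3\right) = 117 + 135 i \sqrt{15}$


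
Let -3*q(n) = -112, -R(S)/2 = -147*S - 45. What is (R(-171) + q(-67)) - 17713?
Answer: -203579/3 ≈ -67860.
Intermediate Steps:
R(S) = 90 + 294*S (R(S) = -2*(-147*S - 45) = -2*(-45 - 147*S) = 90 + 294*S)
q(n) = 112/3 (q(n) = -⅓*(-112) = 112/3)
(R(-171) + q(-67)) - 17713 = ((90 + 294*(-171)) + 112/3) - 17713 = ((90 - 50274) + 112/3) - 17713 = (-50184 + 112/3) - 17713 = -150440/3 - 17713 = -203579/3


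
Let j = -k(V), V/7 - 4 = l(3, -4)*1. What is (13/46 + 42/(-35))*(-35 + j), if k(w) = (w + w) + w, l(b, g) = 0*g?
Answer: 25109/230 ≈ 109.17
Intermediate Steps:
l(b, g) = 0
V = 28 (V = 28 + 7*(0*1) = 28 + 7*0 = 28 + 0 = 28)
k(w) = 3*w (k(w) = 2*w + w = 3*w)
j = -84 (j = -3*28 = -1*84 = -84)
(13/46 + 42/(-35))*(-35 + j) = (13/46 + 42/(-35))*(-35 - 84) = (13*(1/46) + 42*(-1/35))*(-119) = (13/46 - 6/5)*(-119) = -211/230*(-119) = 25109/230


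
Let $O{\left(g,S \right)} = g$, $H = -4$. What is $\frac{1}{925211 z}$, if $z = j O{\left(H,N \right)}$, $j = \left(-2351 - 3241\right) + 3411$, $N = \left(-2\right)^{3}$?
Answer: $\frac{1}{8071540764} \approx 1.2389 \cdot 10^{-10}$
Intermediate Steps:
$N = -8$
$j = -2181$ ($j = -5592 + 3411 = -2181$)
$z = 8724$ ($z = \left(-2181\right) \left(-4\right) = 8724$)
$\frac{1}{925211 z} = \frac{1}{925211 \cdot 8724} = \frac{1}{925211} \cdot \frac{1}{8724} = \frac{1}{8071540764}$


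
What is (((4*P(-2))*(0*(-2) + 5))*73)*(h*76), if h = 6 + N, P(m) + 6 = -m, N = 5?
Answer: -4882240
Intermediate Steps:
P(m) = -6 - m
h = 11 (h = 6 + 5 = 11)
(((4*P(-2))*(0*(-2) + 5))*73)*(h*76) = (((4*(-6 - 1*(-2)))*(0*(-2) + 5))*73)*(11*76) = (((4*(-6 + 2))*(0 + 5))*73)*836 = (((4*(-4))*5)*73)*836 = (-16*5*73)*836 = -80*73*836 = -5840*836 = -4882240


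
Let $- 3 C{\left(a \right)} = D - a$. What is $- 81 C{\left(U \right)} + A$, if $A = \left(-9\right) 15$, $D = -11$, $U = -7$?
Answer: $-243$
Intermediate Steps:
$A = -135$
$C{\left(a \right)} = \frac{11}{3} + \frac{a}{3}$ ($C{\left(a \right)} = - \frac{-11 - a}{3} = \frac{11}{3} + \frac{a}{3}$)
$- 81 C{\left(U \right)} + A = - 81 \left(\frac{11}{3} + \frac{1}{3} \left(-7\right)\right) - 135 = - 81 \left(\frac{11}{3} - \frac{7}{3}\right) - 135 = \left(-81\right) \frac{4}{3} - 135 = -108 - 135 = -243$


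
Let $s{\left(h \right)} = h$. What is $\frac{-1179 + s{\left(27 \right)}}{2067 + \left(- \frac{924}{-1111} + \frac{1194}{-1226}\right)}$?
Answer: $- \frac{3962432}{7109187} \approx -0.55737$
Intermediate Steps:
$\frac{-1179 + s{\left(27 \right)}}{2067 + \left(- \frac{924}{-1111} + \frac{1194}{-1226}\right)} = \frac{-1179 + 27}{2067 + \left(- \frac{924}{-1111} + \frac{1194}{-1226}\right)} = - \frac{1152}{2067 + \left(\left(-924\right) \left(- \frac{1}{1111}\right) + 1194 \left(- \frac{1}{1226}\right)\right)} = - \frac{1152}{2067 + \left(\frac{84}{101} - \frac{597}{613}\right)} = - \frac{1152}{2067 - \frac{8805}{61913}} = - \frac{1152}{\frac{127965366}{61913}} = \left(-1152\right) \frac{61913}{127965366} = - \frac{3962432}{7109187}$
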